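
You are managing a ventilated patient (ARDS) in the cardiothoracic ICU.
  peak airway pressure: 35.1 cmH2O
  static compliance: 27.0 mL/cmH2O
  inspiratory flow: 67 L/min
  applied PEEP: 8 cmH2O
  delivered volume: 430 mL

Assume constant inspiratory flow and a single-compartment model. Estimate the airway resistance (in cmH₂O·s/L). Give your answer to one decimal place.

10.0

Flow: 67 L/min ÷ 60 = 1.1167 L/s.
Equation of motion (constant flow): PIP = Vt/C + R·V̇ + PEEP.
R·V̇ = PIP − Vt/C − PEEP = 35.1 − 430/27.0 − 8 = 35.1 − 15.926 − 8 = 11.174 cmH2O.
R = 11.174 / 1.1167 = 10.006 cmH2O·s/L.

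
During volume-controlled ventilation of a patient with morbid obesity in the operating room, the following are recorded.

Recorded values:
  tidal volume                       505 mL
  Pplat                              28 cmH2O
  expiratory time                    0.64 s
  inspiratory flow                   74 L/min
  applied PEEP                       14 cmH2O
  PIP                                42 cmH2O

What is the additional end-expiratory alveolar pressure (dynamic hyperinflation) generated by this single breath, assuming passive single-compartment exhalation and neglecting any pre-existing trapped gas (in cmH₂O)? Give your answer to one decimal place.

Flow: 74 L/min ÷ 60 = 1.2333 L/s.
R = (PIP − Pplat)/V̇ = (42 − 28) / 1.2333 = 14.0/1.2333 = 11.352 cmH2O·s/L.
C = Vt/(Pplat − PEEP) = 505.0 / (28 − 14) = 505.0/14.0 = 36.071 mL/cmH2O.
τ = R × C = 11.352 × 0.03607 L/cmH2O = 0.4095 s.
Fraction remaining = e^(−Te/τ) = e^(−0.64/0.4095) = 0.2095; trapped volume = 505.0 × 0.2095 = 105.8 mL.
Additional alveolar pressure from trapping ≈ V_trapped / C = 105.8 / 36.071 = 2.933 cmH2O.

2.9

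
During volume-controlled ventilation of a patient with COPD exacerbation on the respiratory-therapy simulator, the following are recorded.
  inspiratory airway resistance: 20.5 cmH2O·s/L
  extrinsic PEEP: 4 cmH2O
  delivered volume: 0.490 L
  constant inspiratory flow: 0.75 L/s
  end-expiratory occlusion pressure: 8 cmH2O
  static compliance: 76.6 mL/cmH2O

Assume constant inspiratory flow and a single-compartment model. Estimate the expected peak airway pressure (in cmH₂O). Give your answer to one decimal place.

29.8

Total PEEP = 8 cmH2O (set 4 + intrinsic 4); this is the baseline alveolar pressure.
Equation of motion (constant flow): PIP = Vt/C + R·V̇ + PEEP.
PIP = 490/76.6 + 20.5×0.75 + 8 = 6.397 + 15.375 + 8 = 29.772 cmH2O.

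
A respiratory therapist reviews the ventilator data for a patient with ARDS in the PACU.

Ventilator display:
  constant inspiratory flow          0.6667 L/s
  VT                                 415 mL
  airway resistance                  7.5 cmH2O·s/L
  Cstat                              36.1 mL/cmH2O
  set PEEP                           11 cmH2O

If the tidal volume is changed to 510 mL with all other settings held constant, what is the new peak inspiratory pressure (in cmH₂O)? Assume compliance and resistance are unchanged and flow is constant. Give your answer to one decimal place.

PIP = Vt/C + R·V̇ + PEEP (constant-flow equation of motion).
Only the elastic term changes: ΔPIP = ΔVt / C = (510 − 415) / 36.1 = 2.632 cmH2O.
Original PIP = 415/36.1 + 7.5×0.6667 + 11 = 27.496 cmH2O; new PIP = 27.496 + (2.632) = 30.128 cmH2O.

30.1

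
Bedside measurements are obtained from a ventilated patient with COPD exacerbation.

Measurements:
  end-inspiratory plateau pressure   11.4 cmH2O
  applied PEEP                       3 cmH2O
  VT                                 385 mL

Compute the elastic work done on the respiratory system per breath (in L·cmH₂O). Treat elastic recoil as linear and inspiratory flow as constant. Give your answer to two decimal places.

Elastic work ≈ ½ × (Pplat − PEEP) × Vt = 0.5 × (11.4 − 3) × 0.385 L = 0.5 × 8.4 × 0.385 = 1.617 L·cmH2O.

1.62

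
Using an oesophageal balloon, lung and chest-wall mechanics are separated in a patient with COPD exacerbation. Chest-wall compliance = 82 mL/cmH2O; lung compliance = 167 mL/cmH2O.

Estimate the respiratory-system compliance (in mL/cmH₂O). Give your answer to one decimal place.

55.0

Lung and chest wall are elastances in series: 1/Crs = 1/CL + 1/Ccw.
1/Crs = 1/167 + 1/82 = 0.01818.
Crs = 55.006 mL/cmH2O.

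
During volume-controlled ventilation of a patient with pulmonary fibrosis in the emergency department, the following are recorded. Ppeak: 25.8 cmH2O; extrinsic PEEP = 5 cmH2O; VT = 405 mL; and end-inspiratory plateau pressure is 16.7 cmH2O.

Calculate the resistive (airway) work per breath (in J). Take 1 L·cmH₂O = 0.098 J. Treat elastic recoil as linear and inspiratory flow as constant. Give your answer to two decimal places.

With constant inspiratory flow the resistive pressure is constant at PIP − Pplat = 25.8 − 16.7 = 9.1 cmH2O, so resistive work = 9.1 × 0.405 = 3.686 L·cmH2O.
× 0.098 J/(L·cmH2O) → 0.3612 J.

0.36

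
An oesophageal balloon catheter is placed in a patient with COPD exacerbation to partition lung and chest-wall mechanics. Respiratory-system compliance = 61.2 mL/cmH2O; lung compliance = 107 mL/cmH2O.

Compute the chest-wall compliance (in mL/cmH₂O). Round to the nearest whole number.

143

1/Ccw = 1/Crs − 1/CL.
1/Ccw = 1/61.2 − 1/107 = 0.006994.
Ccw = 142.98 mL/cmH2O.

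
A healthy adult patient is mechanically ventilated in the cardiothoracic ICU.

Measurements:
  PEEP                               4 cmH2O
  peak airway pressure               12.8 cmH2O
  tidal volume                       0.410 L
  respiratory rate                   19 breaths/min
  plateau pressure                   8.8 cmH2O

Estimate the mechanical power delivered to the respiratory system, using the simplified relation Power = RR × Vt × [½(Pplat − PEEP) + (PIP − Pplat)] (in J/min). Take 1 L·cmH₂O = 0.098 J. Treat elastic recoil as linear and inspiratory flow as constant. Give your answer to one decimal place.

Per-breath work = Vt × [½(Pplat−PEEP) + (PIP−Pplat)] = 0.410 × [0.5×4.8 + 4.0] = 0.410 × 6.4 = 2.624 L·cmH2O.
Power = 19 × 2.624 = 49.856 L·cmH2O/min.
× 0.098 J/(L·cmH2O) → 4.886 J/min.

4.9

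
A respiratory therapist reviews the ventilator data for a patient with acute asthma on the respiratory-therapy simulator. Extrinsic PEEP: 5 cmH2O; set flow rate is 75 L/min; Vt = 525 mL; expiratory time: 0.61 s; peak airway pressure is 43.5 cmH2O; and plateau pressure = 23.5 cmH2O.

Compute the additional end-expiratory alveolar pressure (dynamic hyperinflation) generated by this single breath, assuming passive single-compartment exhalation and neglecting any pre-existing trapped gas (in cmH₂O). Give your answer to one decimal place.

Flow: 75 L/min ÷ 60 = 1.25 L/s.
R = (PIP − Pplat)/V̇ = (43.5 − 23.5) / 1.25 = 20.0/1.25 = 16.0 cmH2O·s/L.
C = Vt/(Pplat − PEEP) = 525.0 / (23.5 − 5) = 525.0/18.5 = 28.378 mL/cmH2O.
τ = R × C = 16.0 × 0.02838 L/cmH2O = 0.4541 s.
Fraction remaining = e^(−Te/τ) = e^(−0.61/0.4541) = 0.261; trapped volume = 525.0 × 0.261 = 137.03 mL.
Additional alveolar pressure from trapping ≈ V_trapped / C = 137.03 / 28.378 = 4.829 cmH2O.

4.8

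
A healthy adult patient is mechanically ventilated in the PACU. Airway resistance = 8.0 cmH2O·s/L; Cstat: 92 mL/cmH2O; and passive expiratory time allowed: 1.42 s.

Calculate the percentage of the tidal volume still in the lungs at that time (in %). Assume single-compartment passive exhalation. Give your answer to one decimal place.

τ = R × C = 8.0 × 92 mL/cmH2O = 8.0 × 0.092 L/cmH2O = 0.736 s.
Passive exhalation: V(t)/V₀ = e^(−t/τ) = e^(−1.42/0.736) = 0.1452.
Fraction remaining = 0.1452 → 14.52%.

14.5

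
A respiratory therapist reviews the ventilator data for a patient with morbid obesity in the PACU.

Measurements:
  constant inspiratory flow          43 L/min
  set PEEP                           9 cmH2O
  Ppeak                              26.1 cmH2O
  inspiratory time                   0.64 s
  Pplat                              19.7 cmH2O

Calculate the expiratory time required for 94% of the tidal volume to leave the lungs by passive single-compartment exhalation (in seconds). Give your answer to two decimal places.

1.08

Flow: 43 L/min ÷ 60 = 0.7167 L/s.
Vt = flow × Ti = 0.7167 L/s × 0.64 s × 1000 mL/L = 458.69 mL.
R = (PIP − Pplat)/V̇ = (26.1 − 19.7) / 0.7167 = 6.4/0.7167 = 8.93 cmH2O·s/L.
C = Vt/(Pplat − PEEP) = 458.69 / (19.7 − 9) = 458.69/10.7 = 42.868 mL/cmH2O.
τ = R × C = 8.93 × 0.04287 L/cmH2O = 0.3828 s.
t = −τ·ln(1 − 0.94) = −0.3828·ln(0.06) = 1.077 s.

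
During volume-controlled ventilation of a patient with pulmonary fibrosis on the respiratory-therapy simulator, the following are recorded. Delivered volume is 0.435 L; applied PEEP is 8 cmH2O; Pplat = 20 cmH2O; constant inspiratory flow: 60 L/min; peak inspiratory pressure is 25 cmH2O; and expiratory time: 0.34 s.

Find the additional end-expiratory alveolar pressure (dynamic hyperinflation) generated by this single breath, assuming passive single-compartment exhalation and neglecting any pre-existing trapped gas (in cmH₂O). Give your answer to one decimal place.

1.8

Flow: 60 L/min ÷ 60 = 1 L/s.
R = (PIP − Pplat)/V̇ = (25 − 20) / 1 = 5.0/1 = 5.0 cmH2O·s/L.
C = Vt/(Pplat − PEEP) = 435.0 / (20 − 8) = 435.0/12.0 = 36.25 mL/cmH2O.
τ = R × C = 5.0 × 0.03625 L/cmH2O = 0.1813 s.
Fraction remaining = e^(−Te/τ) = e^(−0.34/0.1813) = 0.1533; trapped volume = 435.0 × 0.1533 = 66.686 mL.
Additional alveolar pressure from trapping ≈ V_trapped / C = 66.686 / 36.25 = 1.84 cmH2O.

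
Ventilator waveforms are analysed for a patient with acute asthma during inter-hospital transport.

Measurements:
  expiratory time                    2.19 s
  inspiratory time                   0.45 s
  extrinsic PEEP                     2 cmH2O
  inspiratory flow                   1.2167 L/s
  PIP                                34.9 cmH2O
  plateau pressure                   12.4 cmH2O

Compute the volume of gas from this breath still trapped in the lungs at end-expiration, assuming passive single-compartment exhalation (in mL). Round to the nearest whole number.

58

Vt = flow × Ti = 1.2167 L/s × 0.45 s × 1000 mL/L = 547.52 mL.
R = (PIP − Pplat)/V̇ = (34.9 − 12.4) / 1.2167 = 22.5/1.2167 = 18.493 cmH2O·s/L.
C = Vt/(Pplat − PEEP) = 547.52 / (12.4 − 2) = 547.52/10.4 = 52.646 mL/cmH2O.
τ = R × C = 18.493 × 0.05265 L/cmH2O = 0.9737 s.
Fraction remaining = e^(−Te/τ) = e^(−2.19/0.9737) = 0.1055.
Trapped volume = 547.52 × 0.1055 = 57.763 mL.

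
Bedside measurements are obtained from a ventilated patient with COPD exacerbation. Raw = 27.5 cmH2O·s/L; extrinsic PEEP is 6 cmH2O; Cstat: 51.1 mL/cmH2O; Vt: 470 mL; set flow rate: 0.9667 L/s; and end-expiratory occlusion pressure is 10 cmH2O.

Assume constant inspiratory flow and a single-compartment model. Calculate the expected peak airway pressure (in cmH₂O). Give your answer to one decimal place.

Total PEEP = 10 cmH2O (set 6 + intrinsic 4); this is the baseline alveolar pressure.
Equation of motion (constant flow): PIP = Vt/C + R·V̇ + PEEP.
PIP = 470/51.1 + 27.5×0.9667 + 10 = 9.198 + 26.584 + 10 = 45.782 cmH2O.

45.8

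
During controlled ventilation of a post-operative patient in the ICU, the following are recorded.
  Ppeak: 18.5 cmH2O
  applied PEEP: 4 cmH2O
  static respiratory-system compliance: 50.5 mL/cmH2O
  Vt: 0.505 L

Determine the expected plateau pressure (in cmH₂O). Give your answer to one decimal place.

14.0

Pplat = PEEP + Vt / Cstat = 4 + 505 / 50.5 = 4 + 10.0 = 14.0 cmH2O.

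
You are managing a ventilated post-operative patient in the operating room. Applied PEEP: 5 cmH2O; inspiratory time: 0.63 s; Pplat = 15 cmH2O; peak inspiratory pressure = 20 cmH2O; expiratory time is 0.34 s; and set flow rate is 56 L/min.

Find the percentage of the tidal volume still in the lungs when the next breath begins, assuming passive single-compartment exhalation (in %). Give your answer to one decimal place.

Flow: 56 L/min ÷ 60 = 0.9333 L/s.
Vt = flow × Ti = 0.9333 L/s × 0.63 s × 1000 mL/L = 587.98 mL.
R = (PIP − Pplat)/V̇ = (20 − 15) / 0.9333 = 5.0/0.9333 = 5.357 cmH2O·s/L.
C = Vt/(Pplat − PEEP) = 587.98 / (15 − 5) = 587.98/10.0 = 58.798 mL/cmH2O.
τ = R × C = 5.357 × 0.0588 L/cmH2O = 0.315 s.
Fraction remaining at end-expiration = e^(−Te/τ) = e^(−0.34/0.315) = 0.3398 → 33.98%.

34.0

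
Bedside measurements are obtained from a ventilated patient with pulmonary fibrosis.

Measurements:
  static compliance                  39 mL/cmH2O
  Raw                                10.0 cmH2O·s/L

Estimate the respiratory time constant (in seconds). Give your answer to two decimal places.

τ = R × C = 10.0 × 39 mL/cmH2O = 10.0 × 0.039 L/cmH2O = 0.39 s.

0.39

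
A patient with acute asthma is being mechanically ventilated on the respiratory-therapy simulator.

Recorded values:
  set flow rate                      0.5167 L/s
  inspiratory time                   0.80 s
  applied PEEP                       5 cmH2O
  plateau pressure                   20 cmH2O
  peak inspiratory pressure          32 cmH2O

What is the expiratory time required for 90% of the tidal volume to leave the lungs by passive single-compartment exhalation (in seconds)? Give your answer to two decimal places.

1.47

Vt = flow × Ti = 0.5167 L/s × 0.80 s × 1000 mL/L = 413.36 mL.
R = (PIP − Pplat)/V̇ = (32 − 20) / 0.5167 = 12.0/0.5167 = 23.224 cmH2O·s/L.
C = Vt/(Pplat − PEEP) = 413.36 / (20 − 5) = 413.36/15.0 = 27.557 mL/cmH2O.
τ = R × C = 23.224 × 0.02756 L/cmH2O = 0.6401 s.
t = −τ·ln(1 − 0.90) = −0.6401·ln(0.1) = 1.474 s.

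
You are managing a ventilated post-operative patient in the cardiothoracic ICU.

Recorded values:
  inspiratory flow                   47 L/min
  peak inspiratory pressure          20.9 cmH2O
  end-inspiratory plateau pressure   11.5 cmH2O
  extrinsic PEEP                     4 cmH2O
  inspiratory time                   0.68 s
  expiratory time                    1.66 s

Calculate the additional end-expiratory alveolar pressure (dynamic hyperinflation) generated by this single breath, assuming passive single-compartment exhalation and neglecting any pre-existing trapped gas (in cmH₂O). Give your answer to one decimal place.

Flow: 47 L/min ÷ 60 = 0.7833 L/s.
Vt = flow × Ti = 0.7833 L/s × 0.68 s × 1000 mL/L = 532.64 mL.
R = (PIP − Pplat)/V̇ = (20.9 − 11.5) / 0.7833 = 9.4/0.7833 = 12.001 cmH2O·s/L.
C = Vt/(Pplat − PEEP) = 532.64 / (11.5 − 4) = 532.64/7.5 = 71.019 mL/cmH2O.
τ = R × C = 12.001 × 0.07102 L/cmH2O = 0.8523 s.
Fraction remaining = e^(−Te/τ) = e^(−1.66/0.8523) = 0.1426; trapped volume = 532.64 × 0.1426 = 75.954 mL.
Additional alveolar pressure from trapping ≈ V_trapped / C = 75.954 / 71.019 = 1.069 cmH2O.

1.1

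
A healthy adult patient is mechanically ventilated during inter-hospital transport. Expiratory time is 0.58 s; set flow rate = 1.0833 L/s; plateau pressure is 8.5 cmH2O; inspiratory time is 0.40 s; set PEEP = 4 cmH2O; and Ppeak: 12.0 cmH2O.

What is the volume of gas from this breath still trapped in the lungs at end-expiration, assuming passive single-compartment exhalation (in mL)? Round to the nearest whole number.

Vt = flow × Ti = 1.0833 L/s × 0.40 s × 1000 mL/L = 433.32 mL.
R = (PIP − Pplat)/V̇ = (12.0 − 8.5) / 1.0833 = 3.5/1.0833 = 3.231 cmH2O·s/L.
C = Vt/(Pplat − PEEP) = 433.32 / (8.5 − 4) = 433.32/4.5 = 96.293 mL/cmH2O.
τ = R × C = 3.231 × 0.09629 L/cmH2O = 0.3111 s.
Fraction remaining = e^(−Te/τ) = e^(−0.58/0.3111) = 0.155.
Trapped volume = 433.32 × 0.155 = 67.165 mL.

67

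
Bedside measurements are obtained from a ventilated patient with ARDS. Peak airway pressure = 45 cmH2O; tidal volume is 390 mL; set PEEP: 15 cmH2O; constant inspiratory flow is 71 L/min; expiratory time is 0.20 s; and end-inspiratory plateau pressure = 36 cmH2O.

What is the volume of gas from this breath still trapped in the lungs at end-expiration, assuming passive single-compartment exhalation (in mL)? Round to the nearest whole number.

Flow: 71 L/min ÷ 60 = 1.1833 L/s.
R = (PIP − Pplat)/V̇ = (45 − 36) / 1.1833 = 9.0/1.1833 = 7.606 cmH2O·s/L.
C = Vt/(Pplat − PEEP) = 390.0 / (36 − 15) = 390.0/21.0 = 18.571 mL/cmH2O.
τ = R × C = 7.606 × 0.01857 L/cmH2O = 0.1412 s.
Fraction remaining = e^(−Te/τ) = e^(−0.20/0.1412) = 0.2426.
Trapped volume = 390.0 × 0.2426 = 94.614 mL.

95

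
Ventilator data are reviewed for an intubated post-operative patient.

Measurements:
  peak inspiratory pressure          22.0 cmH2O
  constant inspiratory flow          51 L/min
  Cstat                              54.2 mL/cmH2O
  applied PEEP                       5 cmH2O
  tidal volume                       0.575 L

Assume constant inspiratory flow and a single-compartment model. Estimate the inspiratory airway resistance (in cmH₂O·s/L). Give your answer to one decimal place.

7.5

Flow: 51 L/min ÷ 60 = 0.85 L/s.
Equation of motion (constant flow): PIP = Vt/C + R·V̇ + PEEP.
R·V̇ = PIP − Vt/C − PEEP = 22.0 − 575/54.2 − 5 = 22.0 − 10.609 − 5 = 6.391 cmH2O.
R = 6.391 / 0.85 = 7.519 cmH2O·s/L.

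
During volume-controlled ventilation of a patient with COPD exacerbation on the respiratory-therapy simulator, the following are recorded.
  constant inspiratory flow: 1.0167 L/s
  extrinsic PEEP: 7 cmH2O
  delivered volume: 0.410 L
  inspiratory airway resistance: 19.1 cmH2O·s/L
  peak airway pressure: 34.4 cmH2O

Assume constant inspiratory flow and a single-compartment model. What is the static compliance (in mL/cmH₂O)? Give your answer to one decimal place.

51.4

Equation of motion (constant flow): PIP = Vt/C + R·V̇ + PEEP.
Vt/C = PIP − R·V̇ − PEEP = 34.4 − 19.1×1.0167 − 7 = 34.4 − 19.419 − 7 = 7.981 cmH2O.
C = Vt / 7.981 = 410 / 7.981 = 51.372 mL/cmH2O.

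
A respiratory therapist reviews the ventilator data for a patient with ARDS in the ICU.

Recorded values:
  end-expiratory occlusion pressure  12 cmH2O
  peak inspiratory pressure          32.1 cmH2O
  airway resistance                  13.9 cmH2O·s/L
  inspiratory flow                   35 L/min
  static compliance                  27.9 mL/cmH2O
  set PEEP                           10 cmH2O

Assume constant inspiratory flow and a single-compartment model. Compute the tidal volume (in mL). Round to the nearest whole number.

Flow: 35 L/min ÷ 60 = 0.5833 L/s.
Total PEEP = 12 cmH2O (set 10 + intrinsic 2); this is the baseline alveolar pressure.
Equation of motion (constant flow): PIP = Vt/C + R·V̇ + PEEP.
Vt/C = PIP − R·V̇ − PEEP = 32.1 − 8.108 − 12 = 11.992 cmH2O.
Vt = C × 11.992 = 27.9 × 11.992 = 334.58 mL.

335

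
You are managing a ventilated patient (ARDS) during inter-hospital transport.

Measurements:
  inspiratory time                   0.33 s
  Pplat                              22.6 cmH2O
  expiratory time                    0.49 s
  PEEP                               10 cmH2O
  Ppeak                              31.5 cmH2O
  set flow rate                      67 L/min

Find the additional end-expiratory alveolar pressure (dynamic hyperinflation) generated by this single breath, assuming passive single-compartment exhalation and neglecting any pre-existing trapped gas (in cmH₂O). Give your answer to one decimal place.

1.5

Flow: 67 L/min ÷ 60 = 1.1167 L/s.
Vt = flow × Ti = 1.1167 L/s × 0.33 s × 1000 mL/L = 368.51 mL.
R = (PIP − Pplat)/V̇ = (31.5 − 22.6) / 1.1167 = 8.9/1.1167 = 7.97 cmH2O·s/L.
C = Vt/(Pplat − PEEP) = 368.51 / (22.6 − 10) = 368.51/12.6 = 29.247 mL/cmH2O.
τ = R × C = 7.97 × 0.02925 L/cmH2O = 0.2331 s.
Fraction remaining = e^(−Te/τ) = e^(−0.49/0.2331) = 0.1222; trapped volume = 368.51 × 0.1222 = 45.032 mL.
Additional alveolar pressure from trapping ≈ V_trapped / C = 45.032 / 29.247 = 1.54 cmH2O.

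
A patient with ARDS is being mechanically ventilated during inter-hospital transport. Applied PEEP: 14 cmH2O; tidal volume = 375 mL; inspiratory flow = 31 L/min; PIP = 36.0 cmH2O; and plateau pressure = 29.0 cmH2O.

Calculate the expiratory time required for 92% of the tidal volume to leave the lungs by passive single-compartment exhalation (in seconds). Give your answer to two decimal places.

Flow: 31 L/min ÷ 60 = 0.5167 L/s.
R = (PIP − Pplat)/V̇ = (36.0 − 29.0) / 0.5167 = 7.0/0.5167 = 13.548 cmH2O·s/L.
C = Vt/(Pplat − PEEP) = 375.0 / (29.0 − 14) = 375.0/15.0 = 25.0 mL/cmH2O.
τ = R × C = 13.548 × 0.025 L/cmH2O = 0.3387 s.
t = −τ·ln(1 − 0.92) = −0.3387·ln(0.08) = 0.8555 s.

0.86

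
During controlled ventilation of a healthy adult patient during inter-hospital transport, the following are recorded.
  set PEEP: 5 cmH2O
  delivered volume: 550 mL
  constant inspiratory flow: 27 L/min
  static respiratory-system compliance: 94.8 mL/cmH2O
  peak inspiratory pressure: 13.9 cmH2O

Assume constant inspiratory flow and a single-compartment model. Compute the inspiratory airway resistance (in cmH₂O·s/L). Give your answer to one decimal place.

Flow: 27 L/min ÷ 60 = 0.45 L/s.
Equation of motion (constant flow): PIP = Vt/C + R·V̇ + PEEP.
R·V̇ = PIP − Vt/C − PEEP = 13.9 − 550/94.8 − 5 = 13.9 − 5.802 − 5 = 3.098 cmH2O.
R = 3.098 / 0.45 = 6.884 cmH2O·s/L.

6.9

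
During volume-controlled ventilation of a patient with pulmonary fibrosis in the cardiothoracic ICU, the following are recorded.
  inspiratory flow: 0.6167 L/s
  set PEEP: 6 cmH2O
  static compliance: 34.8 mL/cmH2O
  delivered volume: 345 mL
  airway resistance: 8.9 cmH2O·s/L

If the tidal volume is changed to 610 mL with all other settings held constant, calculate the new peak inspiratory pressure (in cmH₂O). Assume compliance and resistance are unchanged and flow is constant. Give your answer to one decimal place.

PIP = Vt/C + R·V̇ + PEEP (constant-flow equation of motion).
Only the elastic term changes: ΔPIP = ΔVt / C = (610 − 345) / 34.8 = 7.615 cmH2O.
Original PIP = 345/34.8 + 8.9×0.6167 + 6 = 21.402 cmH2O; new PIP = 21.402 + (7.615) = 29.017 cmH2O.

29.0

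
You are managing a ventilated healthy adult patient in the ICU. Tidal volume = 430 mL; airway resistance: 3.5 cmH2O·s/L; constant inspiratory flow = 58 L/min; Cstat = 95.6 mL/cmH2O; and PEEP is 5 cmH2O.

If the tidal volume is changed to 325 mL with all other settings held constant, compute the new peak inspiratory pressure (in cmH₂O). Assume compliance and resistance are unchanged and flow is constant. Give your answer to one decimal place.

11.8

Flow: 58 L/min ÷ 60 = 0.9667 L/s.
PIP = Vt/C + R·V̇ + PEEP (constant-flow equation of motion).
Only the elastic term changes: ΔPIP = ΔVt / C = (325 − 430) / 95.6 = -1.098 cmH2O.
Original PIP = 430/95.6 + 3.5×0.9667 + 5 = 12.881 cmH2O; new PIP = 12.881 + (-1.098) = 11.783 cmH2O.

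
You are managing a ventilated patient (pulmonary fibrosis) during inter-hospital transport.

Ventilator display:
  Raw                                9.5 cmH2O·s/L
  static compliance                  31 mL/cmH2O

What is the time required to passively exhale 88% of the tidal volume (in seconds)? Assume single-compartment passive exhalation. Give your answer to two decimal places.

0.62

τ = R × C = 9.5 × 31 mL/cmH2O = 9.5 × 0.031 L/cmH2O = 0.2945 s.
Exhaled fraction f = 1 − e^(−t/τ) → t = −τ·ln(1 − f) = −0.2945·ln(0.12) = 0.6244 s.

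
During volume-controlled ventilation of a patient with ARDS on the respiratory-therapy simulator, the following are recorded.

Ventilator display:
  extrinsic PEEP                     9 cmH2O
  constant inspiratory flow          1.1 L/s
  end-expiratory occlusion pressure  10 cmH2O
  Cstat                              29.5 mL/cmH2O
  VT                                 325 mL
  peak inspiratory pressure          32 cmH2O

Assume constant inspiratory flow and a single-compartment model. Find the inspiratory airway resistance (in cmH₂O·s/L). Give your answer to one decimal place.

Total PEEP = 10 cmH2O (set 9 + intrinsic 1); this is the baseline alveolar pressure.
Equation of motion (constant flow): PIP = Vt/C + R·V̇ + PEEP.
R·V̇ = PIP − Vt/C − PEEP = 32 − 325/29.5 − 10 = 32 − 11.017 − 10 = 10.983 cmH2O.
R = 10.983 / 1.1 = 9.985 cmH2O·s/L.

10.0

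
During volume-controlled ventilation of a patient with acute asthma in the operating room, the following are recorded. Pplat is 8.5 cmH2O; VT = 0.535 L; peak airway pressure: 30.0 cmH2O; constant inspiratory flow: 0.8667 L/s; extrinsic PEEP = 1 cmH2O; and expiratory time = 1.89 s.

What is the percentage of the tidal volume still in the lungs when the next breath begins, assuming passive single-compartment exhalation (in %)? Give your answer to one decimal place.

R = (PIP − Pplat)/V̇ = (30.0 − 8.5) / 0.8667 = 21.5/0.8667 = 24.807 cmH2O·s/L.
C = Vt/(Pplat − PEEP) = 535.0 / (8.5 − 1) = 535.0/7.5 = 71.333 mL/cmH2O.
τ = R × C = 24.807 × 0.07133 L/cmH2O = 1.769 s.
Fraction remaining at end-expiration = e^(−Te/τ) = e^(−1.89/1.769) = 0.3436 → 34.36%.

34.4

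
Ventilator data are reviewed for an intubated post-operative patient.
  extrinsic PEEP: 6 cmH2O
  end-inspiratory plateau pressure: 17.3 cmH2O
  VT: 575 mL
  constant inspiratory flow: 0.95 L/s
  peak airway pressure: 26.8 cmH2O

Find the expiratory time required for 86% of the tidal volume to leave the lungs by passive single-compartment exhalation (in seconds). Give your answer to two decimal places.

1.00

R = (PIP − Pplat)/V̇ = (26.8 − 17.3) / 0.95 = 9.5/0.95 = 10.0 cmH2O·s/L.
C = Vt/(Pplat − PEEP) = 575.0 / (17.3 − 6) = 575.0/11.3 = 50.885 mL/cmH2O.
τ = R × C = 10.0 × 0.05089 L/cmH2O = 0.5089 s.
t = −τ·ln(1 − 0.86) = −0.5089·ln(0.14) = 1.001 s.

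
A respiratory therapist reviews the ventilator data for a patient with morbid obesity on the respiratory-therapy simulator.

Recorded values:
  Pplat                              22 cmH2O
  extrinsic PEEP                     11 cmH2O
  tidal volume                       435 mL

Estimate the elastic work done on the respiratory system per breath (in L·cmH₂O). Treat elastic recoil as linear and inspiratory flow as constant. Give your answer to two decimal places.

2.39

Elastic work ≈ ½ × (Pplat − PEEP) × Vt = 0.5 × (22 − 11) × 0.435 L = 0.5 × 11.0 × 0.435 = 2.393 L·cmH2O.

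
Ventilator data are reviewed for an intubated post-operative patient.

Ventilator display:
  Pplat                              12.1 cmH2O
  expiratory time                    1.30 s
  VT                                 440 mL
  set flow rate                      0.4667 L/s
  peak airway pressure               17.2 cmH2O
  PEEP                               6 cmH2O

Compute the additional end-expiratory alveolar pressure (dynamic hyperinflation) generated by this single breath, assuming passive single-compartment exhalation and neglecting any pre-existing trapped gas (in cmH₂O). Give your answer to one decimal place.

1.2

R = (PIP − Pplat)/V̇ = (17.2 − 12.1) / 0.4667 = 5.1/0.4667 = 10.928 cmH2O·s/L.
C = Vt/(Pplat − PEEP) = 440.0 / (12.1 − 6) = 440.0/6.1 = 72.131 mL/cmH2O.
τ = R × C = 10.928 × 0.07213 L/cmH2O = 0.7882 s.
Fraction remaining = e^(−Te/τ) = e^(−1.30/0.7882) = 0.1922; trapped volume = 440.0 × 0.1922 = 84.568 mL.
Additional alveolar pressure from trapping ≈ V_trapped / C = 84.568 / 72.131 = 1.172 cmH2O.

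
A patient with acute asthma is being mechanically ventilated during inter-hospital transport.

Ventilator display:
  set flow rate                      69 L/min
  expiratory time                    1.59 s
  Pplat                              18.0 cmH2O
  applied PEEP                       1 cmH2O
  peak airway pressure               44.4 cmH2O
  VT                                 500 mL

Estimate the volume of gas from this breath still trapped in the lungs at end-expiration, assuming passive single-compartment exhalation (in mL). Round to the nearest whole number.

47

Flow: 69 L/min ÷ 60 = 1.15 L/s.
R = (PIP − Pplat)/V̇ = (44.4 − 18.0) / 1.15 = 26.4/1.15 = 22.957 cmH2O·s/L.
C = Vt/(Pplat − PEEP) = 500.0 / (18.0 − 1) = 500.0/17.0 = 29.412 mL/cmH2O.
τ = R × C = 22.957 × 0.02941 L/cmH2O = 0.6752 s.
Fraction remaining = e^(−Te/τ) = e^(−1.59/0.6752) = 0.09491.
Trapped volume = 500.0 × 0.09491 = 47.455 mL.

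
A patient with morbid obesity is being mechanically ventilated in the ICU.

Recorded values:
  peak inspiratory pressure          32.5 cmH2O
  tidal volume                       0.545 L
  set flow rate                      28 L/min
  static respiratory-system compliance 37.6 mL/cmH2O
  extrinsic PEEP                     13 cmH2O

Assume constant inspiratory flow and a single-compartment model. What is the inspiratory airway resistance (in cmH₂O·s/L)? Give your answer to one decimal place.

10.7

Flow: 28 L/min ÷ 60 = 0.4667 L/s.
Equation of motion (constant flow): PIP = Vt/C + R·V̇ + PEEP.
R·V̇ = PIP − Vt/C − PEEP = 32.5 − 545/37.6 − 13 = 32.5 − 14.495 − 13 = 5.005 cmH2O.
R = 5.005 / 0.4667 = 10.724 cmH2O·s/L.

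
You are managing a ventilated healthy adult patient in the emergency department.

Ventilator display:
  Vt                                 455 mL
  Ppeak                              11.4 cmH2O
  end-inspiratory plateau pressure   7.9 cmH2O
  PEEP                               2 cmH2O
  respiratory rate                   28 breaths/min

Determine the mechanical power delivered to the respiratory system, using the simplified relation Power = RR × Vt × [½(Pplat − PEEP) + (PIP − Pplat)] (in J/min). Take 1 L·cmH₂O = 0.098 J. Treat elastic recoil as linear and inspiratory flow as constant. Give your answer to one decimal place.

Per-breath work = Vt × [½(Pplat−PEEP) + (PIP−Pplat)] = 0.455 × [0.5×5.9 + 3.5] = 0.455 × 6.45 = 2.935 L·cmH2O.
Power = 28 × 2.935 = 82.18 L·cmH2O/min.
× 0.098 J/(L·cmH2O) → 8.054 J/min.

8.1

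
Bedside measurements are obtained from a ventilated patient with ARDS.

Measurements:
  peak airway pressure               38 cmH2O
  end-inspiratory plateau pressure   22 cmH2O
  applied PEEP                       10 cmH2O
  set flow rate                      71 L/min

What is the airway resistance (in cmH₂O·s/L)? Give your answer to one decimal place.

Flow: 71 L/min ÷ 60 = 1.1833 L/s.
Raw = (PIP − Pplat) / flow = (38 − 22) / 1.1833 = 16.0 / 1.1833 = 13.522 cmH2O·s/L.

13.5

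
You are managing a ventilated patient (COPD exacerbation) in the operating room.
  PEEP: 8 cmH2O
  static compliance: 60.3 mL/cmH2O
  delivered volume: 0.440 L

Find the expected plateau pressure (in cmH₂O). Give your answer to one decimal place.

Pplat = PEEP + Vt / Cstat = 8 + 440 / 60.3 = 8 + 7.297 = 15.297 cmH2O.

15.3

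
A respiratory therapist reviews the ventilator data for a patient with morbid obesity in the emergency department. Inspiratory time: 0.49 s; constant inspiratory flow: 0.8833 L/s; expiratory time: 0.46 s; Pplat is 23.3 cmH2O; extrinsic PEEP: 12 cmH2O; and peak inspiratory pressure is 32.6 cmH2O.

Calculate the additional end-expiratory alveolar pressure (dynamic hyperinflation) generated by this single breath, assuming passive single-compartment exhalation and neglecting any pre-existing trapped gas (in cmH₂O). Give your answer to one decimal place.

Vt = flow × Ti = 0.8833 L/s × 0.49 s × 1000 mL/L = 432.82 mL.
R = (PIP − Pplat)/V̇ = (32.6 − 23.3) / 0.8833 = 9.3/0.8833 = 10.529 cmH2O·s/L.
C = Vt/(Pplat − PEEP) = 432.82 / (23.3 − 12) = 432.82/11.3 = 38.303 mL/cmH2O.
τ = R × C = 10.529 × 0.0383 L/cmH2O = 0.4033 s.
Fraction remaining = e^(−Te/τ) = e^(−0.46/0.4033) = 0.3196; trapped volume = 432.82 × 0.3196 = 138.33 mL.
Additional alveolar pressure from trapping ≈ V_trapped / C = 138.33 / 38.303 = 3.611 cmH2O.

3.6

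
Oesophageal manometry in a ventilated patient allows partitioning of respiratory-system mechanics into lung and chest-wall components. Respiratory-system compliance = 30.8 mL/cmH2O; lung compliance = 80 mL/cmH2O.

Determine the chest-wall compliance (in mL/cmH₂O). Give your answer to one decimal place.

50.1

1/Ccw = 1/Crs − 1/CL.
1/Ccw = 1/30.8 − 1/80 = 0.01997.
Ccw = 50.075 mL/cmH2O.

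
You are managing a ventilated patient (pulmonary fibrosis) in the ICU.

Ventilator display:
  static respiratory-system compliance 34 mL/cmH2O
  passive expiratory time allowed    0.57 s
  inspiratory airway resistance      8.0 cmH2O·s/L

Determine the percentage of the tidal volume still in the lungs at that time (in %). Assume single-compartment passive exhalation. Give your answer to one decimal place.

τ = R × C = 8.0 × 34 mL/cmH2O = 8.0 × 0.034 L/cmH2O = 0.272 s.
Passive exhalation: V(t)/V₀ = e^(−t/τ) = e^(−0.57/0.272) = 0.123.
Fraction remaining = 0.123 → 12.3%.

12.3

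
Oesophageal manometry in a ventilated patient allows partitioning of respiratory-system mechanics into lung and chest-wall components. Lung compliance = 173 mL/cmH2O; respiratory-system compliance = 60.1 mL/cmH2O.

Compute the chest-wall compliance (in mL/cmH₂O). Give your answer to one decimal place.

1/Ccw = 1/Crs − 1/CL.
1/Ccw = 1/60.1 − 1/173 = 0.01086.
Ccw = 92.081 mL/cmH2O.

92.1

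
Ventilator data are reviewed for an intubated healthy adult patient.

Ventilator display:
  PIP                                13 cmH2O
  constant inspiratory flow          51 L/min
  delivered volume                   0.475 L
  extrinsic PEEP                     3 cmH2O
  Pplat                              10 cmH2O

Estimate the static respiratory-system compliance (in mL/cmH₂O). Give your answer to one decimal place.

Cstat = Vt / (Pplat − PEEP) = 475 / (10 − 3) = 475 / 7.0 = 67.857 mL/cmH2O.

67.9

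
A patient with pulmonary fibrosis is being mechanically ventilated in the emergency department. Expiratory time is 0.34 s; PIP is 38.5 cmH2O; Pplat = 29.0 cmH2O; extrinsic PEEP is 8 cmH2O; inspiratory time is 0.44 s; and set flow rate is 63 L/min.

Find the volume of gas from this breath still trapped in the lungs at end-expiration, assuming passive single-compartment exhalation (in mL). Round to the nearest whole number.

84

Flow: 63 L/min ÷ 60 = 1.05 L/s.
Vt = flow × Ti = 1.05 L/s × 0.44 s × 1000 mL/L = 462.0 mL.
R = (PIP − Pplat)/V̇ = (38.5 − 29.0) / 1.05 = 9.5/1.05 = 9.048 cmH2O·s/L.
C = Vt/(Pplat − PEEP) = 462.0 / (29.0 − 8) = 462.0/21.0 = 22.0 mL/cmH2O.
τ = R × C = 9.048 × 0.022 L/cmH2O = 0.1991 s.
Fraction remaining = e^(−Te/τ) = e^(−0.34/0.1991) = 0.1813.
Trapped volume = 462.0 × 0.1813 = 83.761 mL.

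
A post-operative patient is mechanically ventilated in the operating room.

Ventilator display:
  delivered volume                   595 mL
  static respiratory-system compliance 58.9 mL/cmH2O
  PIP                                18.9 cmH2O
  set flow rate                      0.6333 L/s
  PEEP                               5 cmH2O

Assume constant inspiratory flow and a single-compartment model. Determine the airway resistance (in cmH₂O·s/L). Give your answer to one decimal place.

6.0

Equation of motion (constant flow): PIP = Vt/C + R·V̇ + PEEP.
R·V̇ = PIP − Vt/C − PEEP = 18.9 − 595/58.9 − 5 = 18.9 − 10.102 − 5 = 3.798 cmH2O.
R = 3.798 / 0.6333 = 5.997 cmH2O·s/L.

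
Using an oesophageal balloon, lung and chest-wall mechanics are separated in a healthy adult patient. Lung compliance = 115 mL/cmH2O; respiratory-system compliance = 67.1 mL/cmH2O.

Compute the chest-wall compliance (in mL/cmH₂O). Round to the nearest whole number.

1/Ccw = 1/Crs − 1/CL.
1/Ccw = 1/67.1 − 1/115 = 0.006207.
Ccw = 161.11 mL/cmH2O.

161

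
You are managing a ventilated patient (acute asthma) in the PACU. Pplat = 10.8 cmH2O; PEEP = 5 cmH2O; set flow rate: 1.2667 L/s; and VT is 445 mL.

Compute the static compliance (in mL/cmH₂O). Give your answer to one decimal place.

Cstat = Vt / (Pplat − PEEP) = 445 / (10.8 − 5) = 445 / 5.8 = 76.724 mL/cmH2O.

76.7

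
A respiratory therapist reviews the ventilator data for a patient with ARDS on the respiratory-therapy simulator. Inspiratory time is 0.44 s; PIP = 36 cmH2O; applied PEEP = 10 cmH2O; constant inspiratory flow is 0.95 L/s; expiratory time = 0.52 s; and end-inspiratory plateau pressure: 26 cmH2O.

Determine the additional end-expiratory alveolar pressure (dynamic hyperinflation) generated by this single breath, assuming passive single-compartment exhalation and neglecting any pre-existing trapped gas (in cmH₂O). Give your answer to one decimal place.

2.4

Vt = flow × Ti = 0.95 L/s × 0.44 s × 1000 mL/L = 418.0 mL.
R = (PIP − Pplat)/V̇ = (36 − 26) / 0.95 = 10.0/0.95 = 10.526 cmH2O·s/L.
C = Vt/(Pplat − PEEP) = 418.0 / (26 − 10) = 418.0/16.0 = 26.125 mL/cmH2O.
τ = R × C = 10.526 × 0.02613 L/cmH2O = 0.275 s.
Fraction remaining = e^(−Te/τ) = e^(−0.52/0.275) = 0.1509; trapped volume = 418.0 × 0.1509 = 63.076 mL.
Additional alveolar pressure from trapping ≈ V_trapped / C = 63.076 / 26.125 = 2.414 cmH2O.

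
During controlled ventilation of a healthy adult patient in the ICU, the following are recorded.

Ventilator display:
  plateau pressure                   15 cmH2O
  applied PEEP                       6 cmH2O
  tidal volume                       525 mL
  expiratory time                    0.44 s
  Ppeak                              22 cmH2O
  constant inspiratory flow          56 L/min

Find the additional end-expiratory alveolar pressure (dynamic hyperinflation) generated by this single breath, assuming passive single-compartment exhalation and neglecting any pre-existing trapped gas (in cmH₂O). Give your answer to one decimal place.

Flow: 56 L/min ÷ 60 = 0.9333 L/s.
R = (PIP − Pplat)/V̇ = (22 − 15) / 0.9333 = 7.0/0.9333 = 7.5 cmH2O·s/L.
C = Vt/(Pplat − PEEP) = 525.0 / (15 − 6) = 525.0/9.0 = 58.333 mL/cmH2O.
τ = R × C = 7.5 × 0.05833 L/cmH2O = 0.4375 s.
Fraction remaining = e^(−Te/τ) = e^(−0.44/0.4375) = 0.3658; trapped volume = 525.0 × 0.3658 = 192.05 mL.
Additional alveolar pressure from trapping ≈ V_trapped / C = 192.05 / 58.333 = 3.292 cmH2O.

3.3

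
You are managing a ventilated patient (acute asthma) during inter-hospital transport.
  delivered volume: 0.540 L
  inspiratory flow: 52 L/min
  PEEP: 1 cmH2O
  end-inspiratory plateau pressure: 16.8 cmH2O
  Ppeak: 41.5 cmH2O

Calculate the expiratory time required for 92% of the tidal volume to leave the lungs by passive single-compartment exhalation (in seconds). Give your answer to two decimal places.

Flow: 52 L/min ÷ 60 = 0.8667 L/s.
R = (PIP − Pplat)/V̇ = (41.5 − 16.8) / 0.8667 = 24.7/0.8667 = 28.499 cmH2O·s/L.
C = Vt/(Pplat − PEEP) = 540.0 / (16.8 − 1) = 540.0/15.8 = 34.177 mL/cmH2O.
τ = R × C = 28.499 × 0.03418 L/cmH2O = 0.9741 s.
t = −τ·ln(1 − 0.92) = −0.9741·ln(0.08) = 2.46 s.

2.46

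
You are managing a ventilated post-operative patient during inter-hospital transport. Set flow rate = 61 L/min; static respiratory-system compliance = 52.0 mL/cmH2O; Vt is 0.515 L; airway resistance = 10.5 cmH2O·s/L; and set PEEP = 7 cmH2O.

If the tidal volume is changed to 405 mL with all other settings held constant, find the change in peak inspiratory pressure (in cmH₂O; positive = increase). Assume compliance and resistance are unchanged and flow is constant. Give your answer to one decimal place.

PIP = Vt/C + R·V̇ + PEEP (constant-flow equation of motion).
Only the elastic term changes: ΔPIP = ΔVt / C = (405 − 515) / 52.0 = -2.115 cmH2O.

-2.1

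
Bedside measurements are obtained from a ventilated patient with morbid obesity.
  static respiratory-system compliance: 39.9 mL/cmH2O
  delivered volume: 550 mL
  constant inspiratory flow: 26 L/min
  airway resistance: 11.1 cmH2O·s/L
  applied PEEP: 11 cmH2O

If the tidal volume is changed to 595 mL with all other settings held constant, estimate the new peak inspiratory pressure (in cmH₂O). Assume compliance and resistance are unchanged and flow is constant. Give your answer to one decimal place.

30.7

Flow: 26 L/min ÷ 60 = 0.4333 L/s.
PIP = Vt/C + R·V̇ + PEEP (constant-flow equation of motion).
Only the elastic term changes: ΔPIP = ΔVt / C = (595 − 550) / 39.9 = 1.128 cmH2O.
Original PIP = 550/39.9 + 11.1×0.4333 + 11 = 29.594 cmH2O; new PIP = 29.594 + (1.128) = 30.722 cmH2O.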